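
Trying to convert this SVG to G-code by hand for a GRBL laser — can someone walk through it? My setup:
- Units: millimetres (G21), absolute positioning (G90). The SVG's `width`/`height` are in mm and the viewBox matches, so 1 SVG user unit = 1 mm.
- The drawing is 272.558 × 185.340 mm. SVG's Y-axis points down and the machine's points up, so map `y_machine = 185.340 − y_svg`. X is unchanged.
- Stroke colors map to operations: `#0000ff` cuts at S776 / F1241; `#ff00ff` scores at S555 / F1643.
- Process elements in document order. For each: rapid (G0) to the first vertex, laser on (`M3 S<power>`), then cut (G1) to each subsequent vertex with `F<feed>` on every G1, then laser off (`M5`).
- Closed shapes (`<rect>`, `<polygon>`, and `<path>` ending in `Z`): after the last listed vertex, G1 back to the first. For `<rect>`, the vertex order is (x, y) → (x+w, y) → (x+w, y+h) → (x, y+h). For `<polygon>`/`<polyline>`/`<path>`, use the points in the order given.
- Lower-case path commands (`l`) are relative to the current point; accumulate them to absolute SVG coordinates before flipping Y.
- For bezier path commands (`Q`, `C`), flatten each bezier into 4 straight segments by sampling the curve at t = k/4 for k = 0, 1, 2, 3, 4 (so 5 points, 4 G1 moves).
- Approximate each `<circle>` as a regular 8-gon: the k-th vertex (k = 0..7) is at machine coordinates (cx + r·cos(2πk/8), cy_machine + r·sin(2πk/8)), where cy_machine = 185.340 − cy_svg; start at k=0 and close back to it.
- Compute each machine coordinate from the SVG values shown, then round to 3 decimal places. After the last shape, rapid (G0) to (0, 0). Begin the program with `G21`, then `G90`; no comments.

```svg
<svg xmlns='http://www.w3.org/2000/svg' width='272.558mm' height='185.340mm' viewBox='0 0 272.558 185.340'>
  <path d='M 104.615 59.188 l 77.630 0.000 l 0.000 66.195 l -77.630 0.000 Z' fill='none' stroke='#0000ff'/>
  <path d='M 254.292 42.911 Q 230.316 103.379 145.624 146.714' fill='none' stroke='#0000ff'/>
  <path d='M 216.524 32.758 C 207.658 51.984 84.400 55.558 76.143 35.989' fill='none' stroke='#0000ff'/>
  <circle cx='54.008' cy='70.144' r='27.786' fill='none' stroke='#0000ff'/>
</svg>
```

Since the viewBox matches the mm dimensions, user units are millimetres directly. The only transform is the Y-flip y_m = 185.340 − y_svg.

Shape 1 is a rectangle drawn with `<path>`. Its stroke #0000ff means cut at S776, F1241. After flipping Y the toolpath is (104.615,126.152) → (182.245,126.152) → (182.245,59.957) → (104.615,59.957) → (104.615,126.152), returning to the start.

Shape 2 is a quadratic bezier drawn with `<path>`. Its stroke #0000ff means cut at S776, F1241. After flipping Y the toolpath is (254.292,142.429) → (238.509,113.266) → (215.137,86.244) → (184.175,61.364) → (145.624,38.626).

Shape 3 is a cubic bezier drawn with `<path>`. Its stroke #0000ff means cut at S776, F1241. After flipping Y the toolpath is (216.524,152.582) → (192.010,141.214) → (146.105,136.418) → (100.314,138.897) → (76.143,149.351).

Shape 4 is a circle drawn with `<circle>`. Its stroke #0000ff means cut at S776, F1241. After flipping Y the toolpath is (81.794,115.196) → (73.656,134.844) → (54.008,142.982) → (34.360,134.844) → (26.222,115.196) → (34.360,95.548) → (54.008,87.410) → (73.656,95.548) → (81.794,115.196), returning to the start.

G21
G90
G0 X104.615 Y126.152
M3 S776
G1 X182.245 Y126.152 F1241
G1 X182.245 Y59.957 F1241
G1 X104.615 Y59.957 F1241
G1 X104.615 Y126.152 F1241
M5
G0 X254.292 Y142.429
M3 S776
G1 X238.509 Y113.266 F1241
G1 X215.137 Y86.244 F1241
G1 X184.175 Y61.364 F1241
G1 X145.624 Y38.626 F1241
M5
G0 X216.524 Y152.582
M3 S776
G1 X192.010 Y141.214 F1241
G1 X146.105 Y136.418 F1241
G1 X100.314 Y138.897 F1241
G1 X76.143 Y149.351 F1241
M5
G0 X81.794 Y115.196
M3 S776
G1 X73.656 Y134.844 F1241
G1 X54.008 Y142.982 F1241
G1 X34.360 Y134.844 F1241
G1 X26.222 Y115.196 F1241
G1 X34.360 Y95.548 F1241
G1 X54.008 Y87.410 F1241
G1 X73.656 Y95.548 F1241
G1 X81.794 Y115.196 F1241
M5
G0 X0.000 Y0.000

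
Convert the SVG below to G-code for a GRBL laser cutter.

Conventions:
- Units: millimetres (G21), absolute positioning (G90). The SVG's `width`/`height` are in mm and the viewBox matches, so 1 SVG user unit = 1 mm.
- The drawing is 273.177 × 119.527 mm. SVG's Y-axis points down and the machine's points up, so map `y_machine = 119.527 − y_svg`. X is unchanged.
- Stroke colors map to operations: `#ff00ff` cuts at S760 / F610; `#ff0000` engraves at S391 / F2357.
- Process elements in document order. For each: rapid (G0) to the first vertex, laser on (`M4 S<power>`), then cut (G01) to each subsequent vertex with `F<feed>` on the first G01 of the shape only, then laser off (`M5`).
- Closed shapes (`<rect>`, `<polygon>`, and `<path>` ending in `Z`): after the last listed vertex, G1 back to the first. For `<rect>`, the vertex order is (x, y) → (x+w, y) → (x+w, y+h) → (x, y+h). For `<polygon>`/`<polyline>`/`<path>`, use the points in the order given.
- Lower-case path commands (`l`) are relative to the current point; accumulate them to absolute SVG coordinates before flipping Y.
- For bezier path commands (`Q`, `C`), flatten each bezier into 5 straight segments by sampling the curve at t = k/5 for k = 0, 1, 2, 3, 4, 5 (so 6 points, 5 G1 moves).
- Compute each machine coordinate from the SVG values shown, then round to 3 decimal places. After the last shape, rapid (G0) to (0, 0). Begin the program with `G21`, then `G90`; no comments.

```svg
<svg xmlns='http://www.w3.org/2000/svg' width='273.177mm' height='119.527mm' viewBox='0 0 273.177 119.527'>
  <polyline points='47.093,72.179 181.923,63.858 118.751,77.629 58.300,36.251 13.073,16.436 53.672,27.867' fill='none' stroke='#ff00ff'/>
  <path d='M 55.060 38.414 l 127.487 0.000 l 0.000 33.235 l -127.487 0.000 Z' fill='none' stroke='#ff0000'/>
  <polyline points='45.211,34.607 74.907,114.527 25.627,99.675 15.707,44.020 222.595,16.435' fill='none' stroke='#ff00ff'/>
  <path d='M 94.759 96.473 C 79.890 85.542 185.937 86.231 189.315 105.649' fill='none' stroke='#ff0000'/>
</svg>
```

Since the viewBox matches the mm dimensions, user units are millimetres directly. The only transform is the Y-flip y_m = 119.527 − y_svg.

Shape 1 is a open polyline drawn with `<polyline>`. Its stroke #ff00ff means cut at S760, F610. After flipping Y the toolpath is (47.093,47.348) → (181.923,55.669) → (118.751,41.898) → (58.300,83.276) → (13.073,103.091) → (53.672,91.660).

Shape 2 is a rectangle drawn with `<path>`. Its stroke #ff0000 means engrave at S391, F2357. After flipping Y the toolpath is (55.060,81.113) → (182.547,81.113) → (182.547,47.878) → (55.060,47.878) → (55.060,81.113), returning to the start.

Shape 3 is a open polyline drawn with `<polyline>`. Its stroke #ff00ff means cut at S760, F610. After flipping Y the toolpath is (45.211,84.920) → (74.907,5.000) → (25.627,19.852) → (15.707,75.507) → (222.595,103.092).

Shape 4 is a cubic bezier drawn with `<path>`. Its stroke #ff0000 means engrave at S391, F2357. After flipping Y the toolpath is (94.759,23.054) → (98.559,28.161) → (120.646,30.139) → (150.290,28.645) → (176.757,23.338) → (189.315,13.878).

G21
G90
G0 X47.093 Y47.348
M4 S760
G01 X181.923 Y55.669 F610
G01 X118.751 Y41.898
G01 X58.300 Y83.276
G01 X13.073 Y103.091
G01 X53.672 Y91.660
M5
G0 X55.060 Y81.113
M4 S391
G01 X182.547 Y81.113 F2357
G01 X182.547 Y47.878
G01 X55.060 Y47.878
G01 X55.060 Y81.113
M5
G0 X45.211 Y84.920
M4 S760
G01 X74.907 Y5.000 F610
G01 X25.627 Y19.852
G01 X15.707 Y75.507
G01 X222.595 Y103.092
M5
G0 X94.759 Y23.054
M4 S391
G01 X98.559 Y28.161 F2357
G01 X120.646 Y30.139
G01 X150.290 Y28.645
G01 X176.757 Y23.338
G01 X189.315 Y13.878
M5
G0 X0.000 Y0.000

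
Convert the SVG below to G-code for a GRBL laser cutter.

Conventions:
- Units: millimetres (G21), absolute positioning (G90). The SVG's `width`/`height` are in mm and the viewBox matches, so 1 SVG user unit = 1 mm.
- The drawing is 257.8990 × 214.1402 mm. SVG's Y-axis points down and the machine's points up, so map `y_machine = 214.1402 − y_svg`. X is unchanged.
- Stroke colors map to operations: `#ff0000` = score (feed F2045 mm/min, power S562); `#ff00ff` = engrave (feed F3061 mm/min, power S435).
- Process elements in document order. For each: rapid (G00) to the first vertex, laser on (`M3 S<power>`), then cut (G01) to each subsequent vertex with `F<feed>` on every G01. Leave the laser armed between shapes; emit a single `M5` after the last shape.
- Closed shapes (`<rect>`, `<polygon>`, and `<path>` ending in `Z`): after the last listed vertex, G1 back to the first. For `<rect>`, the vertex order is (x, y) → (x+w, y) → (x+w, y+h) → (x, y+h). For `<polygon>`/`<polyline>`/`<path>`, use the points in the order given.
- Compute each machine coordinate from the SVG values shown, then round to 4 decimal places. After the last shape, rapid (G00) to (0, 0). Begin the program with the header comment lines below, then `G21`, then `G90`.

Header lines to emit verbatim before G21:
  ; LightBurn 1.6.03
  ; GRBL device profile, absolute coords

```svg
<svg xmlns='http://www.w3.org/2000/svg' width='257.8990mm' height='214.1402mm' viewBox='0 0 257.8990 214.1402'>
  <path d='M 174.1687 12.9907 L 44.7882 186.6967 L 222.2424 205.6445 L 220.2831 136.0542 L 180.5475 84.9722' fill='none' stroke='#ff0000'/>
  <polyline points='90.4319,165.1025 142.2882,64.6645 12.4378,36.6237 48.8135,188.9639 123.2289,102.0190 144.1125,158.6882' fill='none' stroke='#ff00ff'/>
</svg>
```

; LightBurn 1.6.03
; GRBL device profile, absolute coords
G21
G90
G00 X174.1687 Y201.1495
M3 S562
G01 X44.7882 Y27.4435 F2045
G01 X222.2424 Y8.4957 F2045
G01 X220.2831 Y78.0860 F2045
G01 X180.5475 Y129.1680 F2045
G00 X90.4319 Y49.0377
M3 S435
G01 X142.2882 Y149.4757 F3061
G01 X12.4378 Y177.5165 F3061
G01 X48.8135 Y25.1763 F3061
G01 X123.2289 Y112.1212 F3061
G01 X144.1125 Y55.4520 F3061
M5
G00 X0.0000 Y0.0000

Since the viewBox matches the mm dimensions, user units are millimetres directly. The only transform is the Y-flip y_m = 214.1402 − y_svg.

Shape 1 is a open polyline drawn with `<path>`. Its stroke #ff0000 means score at S562, F2045. After flipping Y the toolpath is (174.1687,201.1495) → (44.7882,27.4435) → (222.2424,8.4957) → (220.2831,78.0860) → (180.5475,129.1680).

Shape 2 is a open polyline drawn with `<polyline>`. Its stroke #ff00ff means engrave at S435, F3061. After flipping Y the toolpath is (90.4319,49.0377) → (142.2882,149.4757) → (12.4378,177.5165) → (48.8135,25.1763) → (123.2289,112.1212) → (144.1125,55.4520).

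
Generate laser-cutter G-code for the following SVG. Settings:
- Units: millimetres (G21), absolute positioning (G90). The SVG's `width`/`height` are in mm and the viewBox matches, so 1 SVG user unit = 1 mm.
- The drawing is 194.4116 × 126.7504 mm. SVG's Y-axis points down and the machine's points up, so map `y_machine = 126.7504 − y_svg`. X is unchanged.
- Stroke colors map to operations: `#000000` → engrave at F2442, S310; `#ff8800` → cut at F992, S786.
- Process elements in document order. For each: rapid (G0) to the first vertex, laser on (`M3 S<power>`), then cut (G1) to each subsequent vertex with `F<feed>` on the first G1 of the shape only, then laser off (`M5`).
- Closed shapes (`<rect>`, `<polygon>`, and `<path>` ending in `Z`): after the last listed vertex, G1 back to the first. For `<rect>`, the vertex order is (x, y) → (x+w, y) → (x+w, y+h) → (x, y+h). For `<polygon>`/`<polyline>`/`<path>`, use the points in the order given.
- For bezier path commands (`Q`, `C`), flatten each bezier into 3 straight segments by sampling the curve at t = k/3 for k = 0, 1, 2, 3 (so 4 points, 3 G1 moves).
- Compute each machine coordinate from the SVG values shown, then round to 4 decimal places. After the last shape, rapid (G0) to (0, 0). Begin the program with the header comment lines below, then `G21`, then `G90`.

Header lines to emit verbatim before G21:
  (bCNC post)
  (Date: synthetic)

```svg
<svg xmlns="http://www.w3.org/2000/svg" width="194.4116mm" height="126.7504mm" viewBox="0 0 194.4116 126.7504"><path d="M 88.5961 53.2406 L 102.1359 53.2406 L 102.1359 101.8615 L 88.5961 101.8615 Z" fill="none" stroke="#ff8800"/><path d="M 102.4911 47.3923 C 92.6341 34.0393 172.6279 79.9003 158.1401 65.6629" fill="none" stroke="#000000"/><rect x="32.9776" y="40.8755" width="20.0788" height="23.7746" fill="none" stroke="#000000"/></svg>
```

(bCNC post)
(Date: synthetic)
G21
G90
G0 X88.5961 Y73.5098
M3 S786
G1 X102.1359 Y73.5098 F992
G1 X102.1359 Y24.8889
G1 X88.5961 Y24.8889
G1 X88.5961 Y73.5098
M5
G0 X102.4911 Y79.3581
M3 S310
G1 X115.7572 Y77.3921 F2442
G1 X147.9612 Y62.4639
G1 X158.1401 Y61.0875
M5
G0 X32.9776 Y85.8749
M3 S310
G1 X53.0564 Y85.8749 F2442
G1 X53.0564 Y62.1003
G1 X32.9776 Y62.1003
G1 X32.9776 Y85.8749
M5
G0 X0.0000 Y0.0000

1 u = 1 mm; y_m = 126.7504 − y.

[1] `<path>` rectangle, #ff8800→cut S786 F992: (88.5961,73.5098) → (102.1359,73.5098) → (102.1359,24.8889) → (88.5961,24.8889) → (88.5961,73.5098) (closed)

[2] `<path>` cubic bezier, #000000→engrave S310 F2442: (102.4911,79.3581) → (115.7572,77.3921) → (147.9612,62.4639) → (158.1401,61.0875)

[3] `<rect>` rectangle, #000000→engrave S310 F2442: (32.9776,85.8749) → (53.0564,85.8749) → (53.0564,62.1003) → (32.9776,62.1003) → (32.9776,85.8749) (closed)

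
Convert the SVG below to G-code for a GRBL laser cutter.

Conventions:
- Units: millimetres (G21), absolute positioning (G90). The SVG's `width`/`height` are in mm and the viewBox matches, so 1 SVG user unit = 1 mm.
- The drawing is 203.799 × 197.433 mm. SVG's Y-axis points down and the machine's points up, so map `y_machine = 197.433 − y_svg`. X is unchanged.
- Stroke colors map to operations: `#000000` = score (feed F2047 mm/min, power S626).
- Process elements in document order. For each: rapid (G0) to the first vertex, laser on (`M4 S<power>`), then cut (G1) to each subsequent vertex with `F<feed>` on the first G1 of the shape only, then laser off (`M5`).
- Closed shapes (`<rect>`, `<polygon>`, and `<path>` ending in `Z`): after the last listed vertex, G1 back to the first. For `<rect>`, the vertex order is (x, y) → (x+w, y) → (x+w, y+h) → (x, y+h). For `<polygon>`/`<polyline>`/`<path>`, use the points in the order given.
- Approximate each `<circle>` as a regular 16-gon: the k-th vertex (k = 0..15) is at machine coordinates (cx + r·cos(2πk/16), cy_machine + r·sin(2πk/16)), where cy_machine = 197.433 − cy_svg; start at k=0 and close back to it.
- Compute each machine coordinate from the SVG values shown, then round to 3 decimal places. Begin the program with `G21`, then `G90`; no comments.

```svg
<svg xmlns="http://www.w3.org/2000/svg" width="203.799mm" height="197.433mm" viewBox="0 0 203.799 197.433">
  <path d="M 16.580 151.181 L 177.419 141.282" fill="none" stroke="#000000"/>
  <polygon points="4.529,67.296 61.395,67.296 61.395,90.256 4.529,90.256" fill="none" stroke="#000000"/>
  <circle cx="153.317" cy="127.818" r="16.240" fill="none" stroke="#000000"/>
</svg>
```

G21
G90
G0 X16.580 Y46.252
M4 S626
G1 X177.419 Y56.151 F2047
M5
G0 X4.529 Y130.137
M4 S626
G1 X61.395 Y130.137 F2047
G1 X61.395 Y107.177
G1 X4.529 Y107.177
G1 X4.529 Y130.137
M5
G0 X169.557 Y69.615
M4 S626
G1 X168.321 Y75.830 F2047
G1 X164.800 Y81.098
G1 X159.532 Y84.619
G1 X153.317 Y85.855
G1 X147.102 Y84.619
G1 X141.834 Y81.098
G1 X138.313 Y75.830
G1 X137.077 Y69.615
G1 X138.313 Y63.400
G1 X141.834 Y58.132
G1 X147.102 Y54.611
G1 X153.317 Y53.375
G1 X159.532 Y54.611
G1 X164.800 Y58.132
G1 X168.321 Y63.400
G1 X169.557 Y69.615
M5

1 u = 1 mm; y_m = 197.433 − y.

[1] `<path>` line segment, #000000→score S626 F2047: (16.580,46.252) → (177.419,56.151)

[2] `<polygon>` rectangle, #000000→score S626 F2047: (4.529,130.137) → (61.395,130.137) → (61.395,107.177) → (4.529,107.177) → (4.529,130.137) (closed)

[3] `<circle>` circle, #000000→score S626 F2047: (169.557,69.615) → (168.321,75.830) → (164.800,81.098) → (159.532,84.619) → (153.317,85.855) → (147.102,84.619) → (141.834,81.098) → (138.313,75.830) → (137.077,69.615) → (138.313,63.400) → (141.834,58.132) → (147.102,54.611) → (153.317,53.375) → (159.532,54.611) → (164.800,58.132) → (168.321,63.400) → (169.557,69.615) (closed)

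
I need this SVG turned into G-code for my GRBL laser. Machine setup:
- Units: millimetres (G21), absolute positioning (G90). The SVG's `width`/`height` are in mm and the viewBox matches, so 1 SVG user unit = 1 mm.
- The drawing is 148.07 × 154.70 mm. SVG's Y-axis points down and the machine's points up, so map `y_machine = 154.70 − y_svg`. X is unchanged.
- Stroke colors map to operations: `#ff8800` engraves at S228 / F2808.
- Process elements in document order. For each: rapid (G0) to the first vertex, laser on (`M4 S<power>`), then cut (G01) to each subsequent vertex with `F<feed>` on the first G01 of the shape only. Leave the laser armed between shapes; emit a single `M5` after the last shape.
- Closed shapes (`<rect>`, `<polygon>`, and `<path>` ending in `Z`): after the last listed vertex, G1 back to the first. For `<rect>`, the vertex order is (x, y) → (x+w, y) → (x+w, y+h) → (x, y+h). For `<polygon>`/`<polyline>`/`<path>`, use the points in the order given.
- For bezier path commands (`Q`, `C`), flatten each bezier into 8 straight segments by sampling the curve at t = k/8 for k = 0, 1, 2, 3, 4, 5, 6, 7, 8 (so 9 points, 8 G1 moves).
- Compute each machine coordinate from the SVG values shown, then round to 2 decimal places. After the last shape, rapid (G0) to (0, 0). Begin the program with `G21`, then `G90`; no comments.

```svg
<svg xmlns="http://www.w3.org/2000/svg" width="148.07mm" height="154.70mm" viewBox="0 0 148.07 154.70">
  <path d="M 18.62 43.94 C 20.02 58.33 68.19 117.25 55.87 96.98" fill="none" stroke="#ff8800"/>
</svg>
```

Since the viewBox matches the mm dimensions, user units are millimetres directly. The only transform is the Y-flip y_m = 154.70 − y_svg.

Shape 1 is a cubic bezier drawn with `<path>`. Its stroke #ff8800 means engrave at S228, F2808. After flipping Y the toolpath is (18.62,110.76) → (21.13,103.52) → (26.76,93.55) → (34.27,82.31) → (42.39,71.24) → (49.87,61.80) → (55.44,55.43) → (57.86,53.59) → (55.87,57.72).

G21
G90
G0 X18.62 Y110.76
M4 S228
G01 X21.13 Y103.52 F2808
G01 X26.76 Y93.55
G01 X34.27 Y82.31
G01 X42.39 Y71.24
G01 X49.87 Y61.80
G01 X55.44 Y55.43
G01 X57.86 Y53.59
G01 X55.87 Y57.72
M5
G0 X0.00 Y0.00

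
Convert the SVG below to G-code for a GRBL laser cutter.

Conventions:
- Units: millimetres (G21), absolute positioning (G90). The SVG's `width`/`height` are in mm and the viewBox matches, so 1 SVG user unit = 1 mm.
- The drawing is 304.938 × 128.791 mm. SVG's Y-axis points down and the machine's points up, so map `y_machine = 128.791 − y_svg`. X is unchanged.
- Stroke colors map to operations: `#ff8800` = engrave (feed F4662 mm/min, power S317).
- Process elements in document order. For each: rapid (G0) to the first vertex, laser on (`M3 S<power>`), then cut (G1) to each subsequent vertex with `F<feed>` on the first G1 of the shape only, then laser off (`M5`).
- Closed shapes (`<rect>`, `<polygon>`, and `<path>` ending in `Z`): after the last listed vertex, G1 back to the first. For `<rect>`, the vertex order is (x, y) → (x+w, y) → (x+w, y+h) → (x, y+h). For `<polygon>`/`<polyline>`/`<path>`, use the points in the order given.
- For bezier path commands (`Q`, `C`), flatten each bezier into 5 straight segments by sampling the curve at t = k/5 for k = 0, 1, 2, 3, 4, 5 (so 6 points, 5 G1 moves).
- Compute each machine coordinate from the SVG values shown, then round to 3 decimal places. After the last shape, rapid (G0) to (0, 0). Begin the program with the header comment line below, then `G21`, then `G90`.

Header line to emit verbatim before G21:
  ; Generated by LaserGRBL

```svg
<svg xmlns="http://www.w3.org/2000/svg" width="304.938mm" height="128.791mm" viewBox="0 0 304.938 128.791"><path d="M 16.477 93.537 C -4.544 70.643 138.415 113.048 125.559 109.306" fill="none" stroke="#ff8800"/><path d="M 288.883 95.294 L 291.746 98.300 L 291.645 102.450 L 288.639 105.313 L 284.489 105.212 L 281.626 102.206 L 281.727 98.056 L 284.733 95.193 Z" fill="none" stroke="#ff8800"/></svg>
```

Since the viewBox matches the mm dimensions, user units are millimetres directly. The only transform is the Y-flip y_m = 128.791 − y_svg.

Shape 1 is a cubic bezier drawn with `<path>`. Its stroke #ff8800 means engrave at S317, F4662. After flipping Y the toolpath is (16.477,35.254) → (20.984,42.046) → (49.495,38.516) → (86.662,30.013) → (117.133,21.886) → (125.559,19.485).

Shape 2 is a regular polygon drawn with `<path>`. Its stroke #ff8800 means engrave at S317, F4662. After flipping Y the toolpath is (288.883,33.497) → (291.746,30.491) → (291.645,26.341) → (288.639,23.478) → (284.489,23.579) → (281.626,26.585) → (281.727,30.735) → (284.733,33.598) → (288.883,33.497), returning to the start.

; Generated by LaserGRBL
G21
G90
G0 X16.477 Y35.254
M3 S317
G1 X20.984 Y42.046 F4662
G1 X49.495 Y38.516
G1 X86.662 Y30.013
G1 X117.133 Y21.886
G1 X125.559 Y19.485
M5
G0 X288.883 Y33.497
M3 S317
G1 X291.746 Y30.491 F4662
G1 X291.645 Y26.341
G1 X288.639 Y23.478
G1 X284.489 Y23.579
G1 X281.626 Y26.585
G1 X281.727 Y30.735
G1 X284.733 Y33.598
G1 X288.883 Y33.497
M5
G0 X0.000 Y0.000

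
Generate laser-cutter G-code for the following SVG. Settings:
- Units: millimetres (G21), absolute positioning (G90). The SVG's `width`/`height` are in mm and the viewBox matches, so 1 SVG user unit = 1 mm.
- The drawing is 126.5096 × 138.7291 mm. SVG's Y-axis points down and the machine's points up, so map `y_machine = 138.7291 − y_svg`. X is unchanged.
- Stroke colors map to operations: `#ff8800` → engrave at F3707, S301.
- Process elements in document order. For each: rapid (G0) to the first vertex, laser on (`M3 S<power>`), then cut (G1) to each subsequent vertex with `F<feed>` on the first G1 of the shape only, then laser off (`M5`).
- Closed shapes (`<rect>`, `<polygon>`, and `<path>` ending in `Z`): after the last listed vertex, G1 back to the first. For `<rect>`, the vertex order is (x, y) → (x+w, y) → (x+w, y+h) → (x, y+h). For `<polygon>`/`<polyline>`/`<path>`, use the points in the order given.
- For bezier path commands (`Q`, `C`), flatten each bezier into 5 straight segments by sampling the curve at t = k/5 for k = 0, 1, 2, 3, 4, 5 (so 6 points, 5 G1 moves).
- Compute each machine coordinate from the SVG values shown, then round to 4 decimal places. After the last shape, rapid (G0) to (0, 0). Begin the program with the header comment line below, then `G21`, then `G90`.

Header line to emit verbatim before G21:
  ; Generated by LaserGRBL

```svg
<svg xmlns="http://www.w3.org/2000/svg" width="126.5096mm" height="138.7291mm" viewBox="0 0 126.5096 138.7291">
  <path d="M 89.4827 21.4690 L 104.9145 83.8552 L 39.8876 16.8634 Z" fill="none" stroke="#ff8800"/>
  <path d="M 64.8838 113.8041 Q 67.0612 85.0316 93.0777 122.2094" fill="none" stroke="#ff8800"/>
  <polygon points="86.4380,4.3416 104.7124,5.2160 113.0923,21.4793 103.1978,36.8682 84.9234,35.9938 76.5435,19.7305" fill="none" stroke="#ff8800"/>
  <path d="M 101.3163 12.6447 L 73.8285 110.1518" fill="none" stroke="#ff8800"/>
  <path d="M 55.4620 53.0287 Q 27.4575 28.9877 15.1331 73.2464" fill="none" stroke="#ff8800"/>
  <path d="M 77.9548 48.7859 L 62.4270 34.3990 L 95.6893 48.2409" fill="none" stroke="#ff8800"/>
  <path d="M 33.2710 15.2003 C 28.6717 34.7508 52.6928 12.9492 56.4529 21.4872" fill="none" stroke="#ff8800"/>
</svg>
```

; Generated by LaserGRBL
G21
G90
G0 X89.4827 Y117.2601
M3 S301
G1 X104.9145 Y54.8739 F3707
G1 X39.8876 Y121.8657
G1 X89.4827 Y117.2601
M5
G0 X64.8838 Y24.9250
M3 S301
G1 X66.7083 Y33.7960 F3707
G1 X70.4400 Y37.3910
G1 X76.0788 Y35.7099
G1 X83.6247 Y28.7528
G1 X93.0777 Y16.5197
M5
G0 X86.4380 Y134.3875
M3 S301
G1 X104.7124 Y133.5131 F3707
G1 X113.0923 Y117.2498
G1 X103.1978 Y101.8609
G1 X84.9234 Y102.7353
G1 X76.5435 Y118.9986
G1 X86.4380 Y134.3875
M5
G0 X101.3163 Y126.0844
M3 S301
G1 X73.8285 Y28.5773 F3707
M5
G0 X55.4620 Y85.7004
M3 S301
G1 X44.8874 Y92.5848 F3707
G1 X35.5672 Y94.0052
G1 X27.5014 Y89.9617
G1 X20.6901 Y80.4542
G1 X15.1331 Y65.4827
M5
G0 X77.9548 Y89.9432
M3 S301
G1 X62.4270 Y104.3301 F3707
G1 X95.6893 Y90.4882
M5
G0 X33.2710 Y123.5288
M3 S301
G1 X33.5548 Y116.1872 F3707
G1 X38.3612 Y115.3289
G1 X45.3439 Y117.5128
G1 X52.1566 Y119.2975
G1 X56.4529 Y117.2419
M5
G0 X0.0000 Y0.0000

Since the viewBox matches the mm dimensions, user units are millimetres directly. The only transform is the Y-flip y_m = 138.7291 − y_svg.

Shape 1 is a closed polygon drawn with `<path>`. Its stroke #ff8800 means engrave at S301, F3707. After flipping Y the toolpath is (89.4827,117.2601) → (104.9145,54.8739) → (39.8876,121.8657) → (89.4827,117.2601), returning to the start.

Shape 2 is a quadratic bezier drawn with `<path>`. Its stroke #ff8800 means engrave at S301, F3707. After flipping Y the toolpath is (64.8838,24.9250) → (66.7083,33.7960) → (70.4400,37.3910) → (76.0788,35.7099) → (83.6247,28.7528) → (93.0777,16.5197).

Shape 3 is a regular polygon drawn with `<polygon>`. Its stroke #ff8800 means engrave at S301, F3707. After flipping Y the toolpath is (86.4380,134.3875) → (104.7124,133.5131) → (113.0923,117.2498) → (103.1978,101.8609) → (84.9234,102.7353) → (76.5435,118.9986) → (86.4380,134.3875), returning to the start.

Shape 4 is a line segment drawn with `<path>`. Its stroke #ff8800 means engrave at S301, F3707. After flipping Y the toolpath is (101.3163,126.0844) → (73.8285,28.5773).

Shape 5 is a quadratic bezier drawn with `<path>`. Its stroke #ff8800 means engrave at S301, F3707. After flipping Y the toolpath is (55.4620,85.7004) → (44.8874,92.5848) → (35.5672,94.0052) → (27.5014,89.9617) → (20.6901,80.4542) → (15.1331,65.4827).

Shape 6 is a open polyline drawn with `<path>`. Its stroke #ff8800 means engrave at S301, F3707. After flipping Y the toolpath is (77.9548,89.9432) → (62.4270,104.3301) → (95.6893,90.4882).

Shape 7 is a cubic bezier drawn with `<path>`. Its stroke #ff8800 means engrave at S301, F3707. After flipping Y the toolpath is (33.2710,123.5288) → (33.5548,116.1872) → (38.3612,115.3289) → (45.3439,117.5128) → (52.1566,119.2975) → (56.4529,117.2419).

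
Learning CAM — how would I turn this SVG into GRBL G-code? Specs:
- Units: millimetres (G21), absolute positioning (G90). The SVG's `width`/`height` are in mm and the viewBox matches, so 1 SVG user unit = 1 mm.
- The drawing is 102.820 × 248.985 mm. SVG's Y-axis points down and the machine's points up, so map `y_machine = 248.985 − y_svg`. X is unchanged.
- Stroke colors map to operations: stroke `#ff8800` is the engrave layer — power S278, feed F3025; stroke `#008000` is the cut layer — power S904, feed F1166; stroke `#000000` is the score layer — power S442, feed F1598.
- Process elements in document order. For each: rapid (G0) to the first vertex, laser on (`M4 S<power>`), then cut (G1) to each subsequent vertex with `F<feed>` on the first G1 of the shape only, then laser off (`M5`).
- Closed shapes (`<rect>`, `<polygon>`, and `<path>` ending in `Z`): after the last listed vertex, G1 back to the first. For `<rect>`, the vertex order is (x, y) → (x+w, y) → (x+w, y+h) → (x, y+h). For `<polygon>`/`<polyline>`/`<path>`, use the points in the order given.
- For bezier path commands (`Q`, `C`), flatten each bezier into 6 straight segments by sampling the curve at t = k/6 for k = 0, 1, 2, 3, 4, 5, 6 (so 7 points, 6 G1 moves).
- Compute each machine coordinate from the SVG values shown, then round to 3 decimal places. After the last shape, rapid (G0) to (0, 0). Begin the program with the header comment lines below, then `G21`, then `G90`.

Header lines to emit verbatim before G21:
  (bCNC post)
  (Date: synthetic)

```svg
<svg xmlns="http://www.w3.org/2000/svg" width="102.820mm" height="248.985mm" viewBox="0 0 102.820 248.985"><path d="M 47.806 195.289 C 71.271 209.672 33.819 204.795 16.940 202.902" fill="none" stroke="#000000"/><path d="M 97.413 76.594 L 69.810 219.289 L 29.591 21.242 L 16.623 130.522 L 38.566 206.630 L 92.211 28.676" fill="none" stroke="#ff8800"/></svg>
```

(bCNC post)
(Date: synthetic)
G21
G90
G0 X47.806 Y53.696
M4 S442
G1 X54.839 Y48.007 F1598
G1 X53.983 Y44.909
G1 X47.502 Y43.786
G1 X37.659 Y44.019
G1 X26.717 Y44.991
G1 X16.940 Y46.083
M5
G0 X97.413 Y172.391
M4 S278
G1 X69.810 Y29.696 F3025
G1 X29.591 Y227.743
G1 X16.623 Y118.463
G1 X38.566 Y42.355
G1 X92.211 Y220.309
M5
G0 X0.000 Y0.000

Since the viewBox matches the mm dimensions, user units are millimetres directly. The only transform is the Y-flip y_m = 248.985 − y_svg.

Shape 1 is a cubic bezier drawn with `<path>`. Its stroke #000000 means score at S442, F1598. After flipping Y the toolpath is (47.806,53.696) → (54.839,48.007) → (53.983,44.909) → (47.502,43.786) → (37.659,44.019) → (26.717,44.991) → (16.940,46.083).

Shape 2 is a open polyline drawn with `<path>`. Its stroke #ff8800 means engrave at S278, F3025. After flipping Y the toolpath is (97.413,172.391) → (69.810,29.696) → (29.591,227.743) → (16.623,118.463) → (38.566,42.355) → (92.211,220.309).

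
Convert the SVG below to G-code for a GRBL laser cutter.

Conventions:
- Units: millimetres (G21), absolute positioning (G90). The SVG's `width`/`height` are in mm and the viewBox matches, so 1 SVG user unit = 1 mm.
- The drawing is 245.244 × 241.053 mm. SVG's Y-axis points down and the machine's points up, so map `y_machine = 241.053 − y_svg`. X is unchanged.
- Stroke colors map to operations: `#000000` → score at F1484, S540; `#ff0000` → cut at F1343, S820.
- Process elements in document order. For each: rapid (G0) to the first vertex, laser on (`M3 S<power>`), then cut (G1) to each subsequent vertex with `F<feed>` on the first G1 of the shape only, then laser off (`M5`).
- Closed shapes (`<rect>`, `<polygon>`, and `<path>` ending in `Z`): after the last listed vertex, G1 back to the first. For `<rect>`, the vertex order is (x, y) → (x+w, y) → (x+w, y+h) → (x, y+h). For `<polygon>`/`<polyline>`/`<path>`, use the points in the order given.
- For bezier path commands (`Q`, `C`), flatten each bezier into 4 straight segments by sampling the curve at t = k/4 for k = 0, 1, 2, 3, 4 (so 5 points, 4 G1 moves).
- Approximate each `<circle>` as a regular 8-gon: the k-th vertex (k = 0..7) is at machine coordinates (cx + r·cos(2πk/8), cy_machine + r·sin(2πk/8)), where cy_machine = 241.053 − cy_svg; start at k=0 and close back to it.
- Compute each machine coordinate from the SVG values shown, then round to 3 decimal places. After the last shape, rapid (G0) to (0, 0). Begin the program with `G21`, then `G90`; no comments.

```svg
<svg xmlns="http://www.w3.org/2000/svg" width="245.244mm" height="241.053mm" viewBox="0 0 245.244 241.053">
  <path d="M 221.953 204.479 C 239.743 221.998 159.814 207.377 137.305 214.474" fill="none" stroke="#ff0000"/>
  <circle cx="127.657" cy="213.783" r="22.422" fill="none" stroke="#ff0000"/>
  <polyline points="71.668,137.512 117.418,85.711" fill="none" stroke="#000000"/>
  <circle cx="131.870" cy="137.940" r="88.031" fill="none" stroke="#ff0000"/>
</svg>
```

G21
G90
G0 X221.953 Y36.574
M3 S820
G1 X219.397 Y28.619 F1343
G1 X194.741 Y27.668
G1 X162.529 Y28.671
G1 X137.305 Y26.579
M5
G0 X150.079 Y27.270
M3 S820
G1 X143.512 Y43.125 F1343
G1 X127.657 Y49.692
G1 X111.802 Y43.125
G1 X105.235 Y27.270
G1 X111.802 Y11.415
G1 X127.657 Y4.848
G1 X143.512 Y11.415
G1 X150.079 Y27.270
M5
G0 X71.668 Y103.541
M3 S540
G1 X117.418 Y155.342 F1484
M5
G0 X219.901 Y103.113
M3 S820
G1 X194.117 Y165.360 F1343
G1 X131.870 Y191.144
G1 X69.623 Y165.360
G1 X43.839 Y103.113
G1 X69.623 Y40.866
G1 X131.870 Y15.082
G1 X194.117 Y40.866
G1 X219.901 Y103.113
M5
G0 X0.000 Y0.000

1 u = 1 mm; y_m = 241.053 − y.

[1] `<path>` cubic bezier, #ff0000→cut S820 F1343: (221.953,36.574) → (219.397,28.619) → (194.741,27.668) → (162.529,28.671) → (137.305,26.579)

[2] `<circle>` circle, #ff0000→cut S820 F1343: (150.079,27.270) → (143.512,43.125) → (127.657,49.692) → (111.802,43.125) → (105.235,27.270) → (111.802,11.415) → (127.657,4.848) → (143.512,11.415) → (150.079,27.270) (closed)

[3] `<polyline>` line segment, #000000→score S540 F1484: (71.668,103.541) → (117.418,155.342)

[4] `<circle>` circle, #ff0000→cut S820 F1343: (219.901,103.113) → (194.117,165.360) → (131.870,191.144) → (69.623,165.360) → (43.839,103.113) → (69.623,40.866) → (131.870,15.082) → (194.117,40.866) → (219.901,103.113) (closed)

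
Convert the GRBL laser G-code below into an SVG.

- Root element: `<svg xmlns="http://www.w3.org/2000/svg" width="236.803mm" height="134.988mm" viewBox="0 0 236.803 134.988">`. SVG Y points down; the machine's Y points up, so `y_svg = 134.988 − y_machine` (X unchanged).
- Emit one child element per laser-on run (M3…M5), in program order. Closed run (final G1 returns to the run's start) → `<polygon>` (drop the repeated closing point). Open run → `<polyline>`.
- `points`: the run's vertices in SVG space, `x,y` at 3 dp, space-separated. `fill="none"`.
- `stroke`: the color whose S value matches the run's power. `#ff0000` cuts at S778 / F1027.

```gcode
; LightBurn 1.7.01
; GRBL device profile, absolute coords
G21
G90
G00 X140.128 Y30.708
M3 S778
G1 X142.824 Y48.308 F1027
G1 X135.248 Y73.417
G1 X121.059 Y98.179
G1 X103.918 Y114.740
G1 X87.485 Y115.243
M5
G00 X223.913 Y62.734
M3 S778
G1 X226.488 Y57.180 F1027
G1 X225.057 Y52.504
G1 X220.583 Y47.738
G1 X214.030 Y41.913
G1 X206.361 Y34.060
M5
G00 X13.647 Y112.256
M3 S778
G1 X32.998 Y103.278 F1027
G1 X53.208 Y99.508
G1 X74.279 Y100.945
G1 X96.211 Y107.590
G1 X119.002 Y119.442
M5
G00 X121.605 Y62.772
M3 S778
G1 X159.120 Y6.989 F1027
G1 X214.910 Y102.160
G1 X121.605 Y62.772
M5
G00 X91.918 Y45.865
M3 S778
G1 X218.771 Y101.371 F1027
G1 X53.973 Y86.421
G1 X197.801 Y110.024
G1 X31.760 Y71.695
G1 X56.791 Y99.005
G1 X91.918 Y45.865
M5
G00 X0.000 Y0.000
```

Machine Y-up, SVG Y-down with viewBox height 134.988, so y_svg = 134.988 − y_machine; X carries over. Every run uses S778, so all elements get stroke `#ff0000` (cut).

Run 1: The run is open, so emit a `<polyline>` with points (Y-flipped): 140.128,104.280 142.824,86.680 135.248,61.571 121.059,36.809 103.918,20.248 87.485,19.745.

Run 2: The run is open, so emit a `<polyline>` with points (Y-flipped): 223.913,72.254 226.488,77.808 225.057,82.484 220.583,87.250 214.030,93.075 206.361,100.928.

Run 3: The run is open, so emit a `<polyline>` with points (Y-flipped): 13.647,22.732 32.998,31.710 53.208,35.480 74.279,34.043 96.211,27.398 119.002,15.546.

Run 4: The run returns to its start, so emit a `<polygon>` with points (Y-flipped): 121.605,72.216 159.120,127.999 214.910,32.828.

Run 5: The run returns to its start, so emit a `<polygon>` with points (Y-flipped): 91.918,89.123 218.771,33.617 53.973,48.567 197.801,24.964 31.760,63.293 56.791,35.983.

<svg xmlns="http://www.w3.org/2000/svg" width="236.803mm" height="134.988mm" viewBox="0 0 236.803 134.988">
  <polyline points="140.128,104.280 142.824,86.680 135.248,61.571 121.059,36.809 103.918,20.248 87.485,19.745" fill="none" stroke="#ff0000"/>
  <polyline points="223.913,72.254 226.488,77.808 225.057,82.484 220.583,87.250 214.030,93.075 206.361,100.928" fill="none" stroke="#ff0000"/>
  <polyline points="13.647,22.732 32.998,31.710 53.208,35.480 74.279,34.043 96.211,27.398 119.002,15.546" fill="none" stroke="#ff0000"/>
  <polygon points="121.605,72.216 159.120,127.999 214.910,32.828" fill="none" stroke="#ff0000"/>
  <polygon points="91.918,89.123 218.771,33.617 53.973,48.567 197.801,24.964 31.760,63.293 56.791,35.983" fill="none" stroke="#ff0000"/>
</svg>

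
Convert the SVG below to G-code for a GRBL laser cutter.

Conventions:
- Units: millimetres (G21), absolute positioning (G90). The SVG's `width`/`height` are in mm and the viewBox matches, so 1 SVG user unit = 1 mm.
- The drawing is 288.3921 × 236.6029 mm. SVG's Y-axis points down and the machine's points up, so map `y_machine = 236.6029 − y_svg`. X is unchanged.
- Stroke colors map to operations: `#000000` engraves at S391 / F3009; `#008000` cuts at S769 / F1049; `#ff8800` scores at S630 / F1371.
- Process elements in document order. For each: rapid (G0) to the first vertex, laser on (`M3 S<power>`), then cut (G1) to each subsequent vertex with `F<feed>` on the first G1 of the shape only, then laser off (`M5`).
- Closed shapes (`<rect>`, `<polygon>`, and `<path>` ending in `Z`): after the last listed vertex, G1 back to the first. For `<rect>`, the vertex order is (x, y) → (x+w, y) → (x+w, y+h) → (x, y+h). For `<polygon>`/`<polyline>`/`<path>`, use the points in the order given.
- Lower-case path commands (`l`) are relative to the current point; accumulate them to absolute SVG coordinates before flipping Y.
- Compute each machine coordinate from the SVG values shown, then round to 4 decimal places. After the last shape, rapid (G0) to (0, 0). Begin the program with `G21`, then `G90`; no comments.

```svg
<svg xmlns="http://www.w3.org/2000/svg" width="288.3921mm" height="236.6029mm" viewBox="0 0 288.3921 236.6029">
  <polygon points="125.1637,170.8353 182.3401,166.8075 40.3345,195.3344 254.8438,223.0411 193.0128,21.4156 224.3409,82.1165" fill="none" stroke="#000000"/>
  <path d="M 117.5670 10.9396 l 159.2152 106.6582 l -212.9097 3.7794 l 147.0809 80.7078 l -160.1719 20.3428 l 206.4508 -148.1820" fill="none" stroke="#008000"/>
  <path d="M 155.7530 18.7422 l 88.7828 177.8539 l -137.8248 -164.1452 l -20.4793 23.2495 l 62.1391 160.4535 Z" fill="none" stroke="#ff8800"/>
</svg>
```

Since the viewBox matches the mm dimensions, user units are millimetres directly. The only transform is the Y-flip y_m = 236.6029 − y_svg.

Shape 1 is a closed polygon drawn with `<polygon>`. Its stroke #000000 means engrave at S391, F3009. After flipping Y the toolpath is (125.1637,65.7676) → (182.3401,69.7954) → (40.3345,41.2685) → (254.8438,13.5618) → (193.0128,215.1873) → (224.3409,154.4864) → (125.1637,65.7676), returning to the start.

Shape 2 is a open polyline drawn with `<path>`. Its stroke #008000 means cut at S769, F1049. After flipping Y the toolpath is (117.5670,225.6633) → (276.7822,119.0051) → (63.8725,115.2257) → (210.9534,34.5179) → (50.7815,14.1751) → (257.2323,162.3571).

Shape 3 is a closed polygon drawn with `<path>`. Its stroke #ff8800 means score at S630, F1371. After flipping Y the toolpath is (155.7530,217.8607) → (244.5358,40.0068) → (106.7110,204.1520) → (86.2317,180.9025) → (148.3708,20.4490) → (155.7530,217.8607), returning to the start.

G21
G90
G0 X125.1637 Y65.7676
M3 S391
G1 X182.3401 Y69.7954 F3009
G1 X40.3345 Y41.2685
G1 X254.8438 Y13.5618
G1 X193.0128 Y215.1873
G1 X224.3409 Y154.4864
G1 X125.1637 Y65.7676
M5
G0 X117.5670 Y225.6633
M3 S769
G1 X276.7822 Y119.0051 F1049
G1 X63.8725 Y115.2257
G1 X210.9534 Y34.5179
G1 X50.7815 Y14.1751
G1 X257.2323 Y162.3571
M5
G0 X155.7530 Y217.8607
M3 S630
G1 X244.5358 Y40.0068 F1371
G1 X106.7110 Y204.1520
G1 X86.2317 Y180.9025
G1 X148.3708 Y20.4490
G1 X155.7530 Y217.8607
M5
G0 X0.0000 Y0.0000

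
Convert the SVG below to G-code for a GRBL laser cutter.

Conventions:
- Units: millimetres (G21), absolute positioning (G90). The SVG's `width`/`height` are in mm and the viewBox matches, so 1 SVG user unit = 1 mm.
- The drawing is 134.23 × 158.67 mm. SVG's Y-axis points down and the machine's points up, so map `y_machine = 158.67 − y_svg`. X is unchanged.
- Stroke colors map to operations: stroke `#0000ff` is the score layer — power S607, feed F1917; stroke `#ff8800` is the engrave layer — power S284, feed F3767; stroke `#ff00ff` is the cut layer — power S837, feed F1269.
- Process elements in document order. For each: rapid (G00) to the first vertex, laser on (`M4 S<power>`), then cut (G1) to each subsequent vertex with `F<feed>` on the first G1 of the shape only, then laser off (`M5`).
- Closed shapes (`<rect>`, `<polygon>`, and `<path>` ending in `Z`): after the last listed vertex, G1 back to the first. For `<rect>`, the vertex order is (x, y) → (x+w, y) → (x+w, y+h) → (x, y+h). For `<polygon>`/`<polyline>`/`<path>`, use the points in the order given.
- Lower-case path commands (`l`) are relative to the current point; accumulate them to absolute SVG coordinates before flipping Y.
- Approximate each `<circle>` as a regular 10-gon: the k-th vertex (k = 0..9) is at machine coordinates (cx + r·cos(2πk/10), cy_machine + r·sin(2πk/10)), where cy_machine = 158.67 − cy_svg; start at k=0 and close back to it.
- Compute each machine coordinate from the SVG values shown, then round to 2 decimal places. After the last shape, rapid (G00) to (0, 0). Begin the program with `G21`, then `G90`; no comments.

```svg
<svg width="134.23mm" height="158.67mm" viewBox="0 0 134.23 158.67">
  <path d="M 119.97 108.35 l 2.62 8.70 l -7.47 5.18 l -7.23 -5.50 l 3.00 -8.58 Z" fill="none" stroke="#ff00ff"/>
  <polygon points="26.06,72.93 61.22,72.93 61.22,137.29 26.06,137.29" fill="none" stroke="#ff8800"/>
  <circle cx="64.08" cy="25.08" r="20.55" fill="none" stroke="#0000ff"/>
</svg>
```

G21
G90
G00 X119.97 Y50.32
M4 S837
G1 X122.59 Y41.62 F1269
G1 X115.12 Y36.44
G1 X107.89 Y41.94
G1 X110.89 Y50.52
G1 X119.97 Y50.32
M5
G00 X26.06 Y85.74
M4 S284
G1 X61.22 Y85.74 F3767
G1 X61.22 Y21.38
G1 X26.06 Y21.38
G1 X26.06 Y85.74
M5
G00 X84.63 Y133.59
M4 S607
G1 X80.71 Y145.67 F1917
G1 X70.43 Y153.13
G1 X57.73 Y153.13
G1 X47.45 Y145.67
G1 X43.53 Y133.59
G1 X47.45 Y121.51
G1 X57.73 Y114.05
G1 X70.43 Y114.05
G1 X80.71 Y121.51
G1 X84.63 Y133.59
M5
G00 X0.00 Y0.00

1 u = 1 mm; y_m = 158.67 − y.

[1] `<path>` regular polygon, #ff00ff→cut S837 F1269: (119.97,50.32) → (122.59,41.62) → (115.12,36.44) → (107.89,41.94) → (110.89,50.52) → (119.97,50.32) (closed)

[2] `<polygon>` rectangle, #ff8800→engrave S284 F3767: (26.06,85.74) → (61.22,85.74) → (61.22,21.38) → (26.06,21.38) → (26.06,85.74) (closed)

[3] `<circle>` circle, #0000ff→score S607 F1917: (84.63,133.59) → (80.71,145.67) → (70.43,153.13) → (57.73,153.13) → (47.45,145.67) → (43.53,133.59) → (47.45,121.51) → (57.73,114.05) → (70.43,114.05) → (80.71,121.51) → (84.63,133.59) (closed)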